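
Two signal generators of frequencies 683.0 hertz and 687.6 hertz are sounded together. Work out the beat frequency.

4.6 Hz

Beats arise from superposition of two nearby frequencies; the beat rate is |f₁ − f₂|.
|683.0 − 687.6| = 4.6 Hz.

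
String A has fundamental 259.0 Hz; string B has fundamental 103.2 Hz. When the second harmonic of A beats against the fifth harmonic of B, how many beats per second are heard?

2.0 Hz

Second harmonic of the first: 2·259.0 = 518.0 Hz.
Fifth harmonic of the second: 5·103.2 = 516.0 Hz.
f_beat = |518.0 − 516.0| = 2.0 Hz.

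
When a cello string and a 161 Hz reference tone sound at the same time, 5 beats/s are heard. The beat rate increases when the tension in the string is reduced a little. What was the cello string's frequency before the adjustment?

156 Hz

|f − 161| = 5, so the cello string was at either 156 Hz or 166 Hz.
Lower tension means lower frequency; the adjustment lowers the cello string's frequency.
The beat rate rose, so the adjustment moved the cello string further from 161 Hz — it was already below the reference.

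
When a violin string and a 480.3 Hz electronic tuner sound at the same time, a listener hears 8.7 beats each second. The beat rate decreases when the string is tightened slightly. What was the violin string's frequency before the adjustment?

|f − 480.3| = 8.7, so the violin string was at either 471.6 Hz or 489 Hz.
Increasing tension raises a string's frequency; the adjustment raises the violin string's frequency.
The beat rate fell, so the adjustment moved the violin string toward 480.3 Hz — it must have started below the reference.

471.6 Hz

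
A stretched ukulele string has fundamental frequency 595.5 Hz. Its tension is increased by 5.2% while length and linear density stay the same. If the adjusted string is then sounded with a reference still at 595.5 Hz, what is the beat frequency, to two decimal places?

For a string, f ∝ √T, so the new frequency is 595.5·√1.052 = 610.7868 Hz.
f_beat = |610.7868 − 595.5| = 15.29 Hz.

15.29 Hz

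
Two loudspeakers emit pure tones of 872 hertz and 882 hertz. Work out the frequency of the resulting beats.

Beats arise from superposition of two nearby frequencies; the beat rate is |f₁ − f₂|.
|872 − 882| = 10 Hz.

10 Hz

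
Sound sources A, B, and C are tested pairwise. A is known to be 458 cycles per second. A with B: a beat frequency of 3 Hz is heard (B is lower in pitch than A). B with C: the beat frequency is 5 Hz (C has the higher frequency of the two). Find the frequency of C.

B is below A, so f_B = 458 − 3 = 455 Hz.
C is above B, so f_C = 455 + 5 = 460 Hz.

460 Hz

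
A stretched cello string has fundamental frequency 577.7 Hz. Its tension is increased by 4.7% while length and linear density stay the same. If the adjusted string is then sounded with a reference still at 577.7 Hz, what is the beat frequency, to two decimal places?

13.42 Hz

For a string, f ∝ √T, so the new frequency is 577.7·√1.047 = 591.1201 Hz.
f_beat = |591.1201 − 577.7| = 13.42 Hz.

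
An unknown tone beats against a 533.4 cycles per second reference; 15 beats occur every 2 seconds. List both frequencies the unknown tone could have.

Beat frequency = 15/2 = 7.5 Hz.
|f − 533.4| = 7.5, so f = 533.4 ± 7.5.

525.9 Hz or 540.9 Hz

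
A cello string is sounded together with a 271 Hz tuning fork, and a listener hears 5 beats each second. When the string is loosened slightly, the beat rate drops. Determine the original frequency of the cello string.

|f − 271| = 5, so the cello string was at either 266 Hz or 276 Hz.
Reducing tension lowers a string's frequency; the adjustment lowers the cello string's frequency.
The beat rate fell, so the adjustment moved the cello string toward 271 Hz — it must have started above the reference.

276 Hz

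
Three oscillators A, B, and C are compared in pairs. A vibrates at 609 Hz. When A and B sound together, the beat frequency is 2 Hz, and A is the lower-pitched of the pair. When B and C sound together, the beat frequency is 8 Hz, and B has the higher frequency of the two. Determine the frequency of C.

603 Hz

B is above A, so f_B = 609 + 2 = 611 Hz.
C is below B, so f_C = 611 − 8 = 603 Hz.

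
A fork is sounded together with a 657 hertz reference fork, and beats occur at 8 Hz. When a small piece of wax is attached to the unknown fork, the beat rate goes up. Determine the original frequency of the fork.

|f − 657| = 8, so the fork was at either 649 Hz or 665 Hz.
Loading a fork with wax lowers its frequency; the adjustment lowers the fork's frequency.
The beat rate rose, so the adjustment moved the fork further from 657 Hz — it was already below the reference.

649 Hz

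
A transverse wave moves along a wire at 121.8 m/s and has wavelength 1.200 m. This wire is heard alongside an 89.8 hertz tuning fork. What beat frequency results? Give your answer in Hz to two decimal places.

Source frequency f = v/λ = 121.8/1.200 = 101.5000 Hz.
f_beat = |101.5000 − 89.8| = 11.70 Hz.

11.70 Hz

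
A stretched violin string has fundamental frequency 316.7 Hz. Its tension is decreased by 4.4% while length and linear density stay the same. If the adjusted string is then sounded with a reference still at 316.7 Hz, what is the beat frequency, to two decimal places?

7.05 Hz

For a string, f ∝ √T, so the new frequency is 316.7·√0.956 = 309.6542 Hz.
f_beat = |309.6542 − 316.7| = 7.05 Hz.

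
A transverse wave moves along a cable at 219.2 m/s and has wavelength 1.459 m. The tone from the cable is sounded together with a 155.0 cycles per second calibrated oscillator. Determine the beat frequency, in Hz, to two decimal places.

4.76 Hz

Source frequency f = v/λ = 219.2/1.459 = 150.2399 Hz.
f_beat = |150.2399 − 155.0| = 4.76 Hz.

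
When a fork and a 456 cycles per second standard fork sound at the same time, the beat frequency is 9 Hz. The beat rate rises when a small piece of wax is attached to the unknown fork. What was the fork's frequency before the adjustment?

|f − 456| = 9, so the fork was at either 447 Hz or 465 Hz.
Loading a fork with wax lowers its frequency; the adjustment lowers the fork's frequency.
The beat rate rose, so the adjustment moved the fork further from 456 Hz — it was already below the reference.

447 Hz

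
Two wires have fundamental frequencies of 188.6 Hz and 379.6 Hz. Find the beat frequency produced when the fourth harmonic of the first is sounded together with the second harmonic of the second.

4.8 Hz

Fourth harmonic of the first: 4·188.6 = 754.4 Hz.
Second harmonic of the second: 2·379.6 = 759.2 Hz.
f_beat = |754.4 − 759.2| = 4.8 Hz.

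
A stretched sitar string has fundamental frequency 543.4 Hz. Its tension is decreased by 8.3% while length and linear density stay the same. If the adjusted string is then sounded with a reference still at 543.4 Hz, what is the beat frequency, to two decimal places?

For a string, f ∝ √T, so the new frequency is 543.4·√0.917 = 520.3605 Hz.
f_beat = |520.3605 − 543.4| = 23.04 Hz.

23.04 Hz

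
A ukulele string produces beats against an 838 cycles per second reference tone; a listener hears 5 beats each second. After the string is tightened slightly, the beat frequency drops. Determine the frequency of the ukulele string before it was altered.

|f − 838| = 5, so the ukulele string was at either 833 Hz or 843 Hz.
Increasing tension raises a string's frequency; the adjustment raises the ukulele string's frequency.
The beat rate fell, so the adjustment moved the ukulele string toward 838 Hz — it must have started below the reference.

833 Hz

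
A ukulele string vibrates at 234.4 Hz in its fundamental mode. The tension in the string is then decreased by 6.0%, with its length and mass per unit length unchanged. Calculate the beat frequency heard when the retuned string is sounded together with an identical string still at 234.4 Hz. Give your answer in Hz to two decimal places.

For a string, f ∝ √T, so the new frequency is 234.4·√0.940 = 227.2592 Hz.
f_beat = |227.2592 − 234.4| = 7.14 Hz.

7.14 Hz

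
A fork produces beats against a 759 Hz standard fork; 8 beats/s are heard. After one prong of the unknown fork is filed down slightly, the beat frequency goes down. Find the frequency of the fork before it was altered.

751 Hz

|f − 759| = 8, so the fork was at either 751 Hz or 767 Hz.
Filing a prong removes mass and raises the fork's frequency; the adjustment raises the fork's frequency.
The beat rate fell, so the adjustment moved the fork toward 759 Hz — it must have started below the reference.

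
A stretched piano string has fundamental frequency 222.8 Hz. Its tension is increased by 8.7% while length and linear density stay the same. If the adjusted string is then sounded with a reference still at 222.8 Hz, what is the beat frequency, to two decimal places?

9.49 Hz

For a string, f ∝ √T, so the new frequency is 222.8·√1.087 = 232.2897 Hz.
f_beat = |232.2897 − 222.8| = 9.49 Hz.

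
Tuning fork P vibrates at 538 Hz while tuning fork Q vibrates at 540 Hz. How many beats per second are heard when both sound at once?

2 Hz

Beats arise from superposition of two nearby frequencies; the beat rate is |f₁ − f₂|.
|538 − 540| = 2 Hz.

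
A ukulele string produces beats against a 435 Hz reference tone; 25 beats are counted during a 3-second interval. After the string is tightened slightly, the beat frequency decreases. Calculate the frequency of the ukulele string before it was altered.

Beat frequency = 25/3 = 8.3333 Hz.
|f − 435| = 8.3333, so the ukulele string was at either 426.6667 Hz or 443.3333 Hz.
Increasing tension raises a string's frequency; the adjustment raises the ukulele string's frequency.
The beat rate fell, so the adjustment moved the ukulele string toward 435 Hz — it must have started below the reference.

426.6667 Hz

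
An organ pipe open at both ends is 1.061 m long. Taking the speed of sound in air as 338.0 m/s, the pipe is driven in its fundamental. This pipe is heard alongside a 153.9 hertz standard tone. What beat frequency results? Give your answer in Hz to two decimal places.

5.38 Hz

Open pipe: f_n = n·v/(2L) = 1·338.0/(2·1.061) = 159.2837 Hz.
f_beat = |159.2837 − 153.9| = 5.38 Hz.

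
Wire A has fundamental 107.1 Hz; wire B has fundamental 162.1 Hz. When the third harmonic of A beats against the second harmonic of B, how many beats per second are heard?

Third harmonic of the first: 3·107.1 = 321.3 Hz.
Second harmonic of the second: 2·162.1 = 324.2 Hz.
f_beat = |321.3 − 324.2| = 2.9 Hz.

2.9 Hz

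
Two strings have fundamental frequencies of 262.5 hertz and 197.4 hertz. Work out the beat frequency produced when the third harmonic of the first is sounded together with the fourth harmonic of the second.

Third harmonic of the first: 3·262.5 = 787.5 Hz.
Fourth harmonic of the second: 4·197.4 = 789.6 Hz.
f_beat = |787.5 − 789.6| = 2.1 Hz.

2.1 Hz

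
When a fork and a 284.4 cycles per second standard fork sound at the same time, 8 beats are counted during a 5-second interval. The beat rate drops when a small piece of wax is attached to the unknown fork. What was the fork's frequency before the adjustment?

Beat frequency = 8/5 = 1.6 Hz.
|f − 284.4| = 1.6, so the fork was at either 282.8 Hz or 286 Hz.
Loading a fork with wax lowers its frequency; the adjustment lowers the fork's frequency.
The beat rate fell, so the adjustment moved the fork toward 284.4 Hz — it must have started above the reference.

286 Hz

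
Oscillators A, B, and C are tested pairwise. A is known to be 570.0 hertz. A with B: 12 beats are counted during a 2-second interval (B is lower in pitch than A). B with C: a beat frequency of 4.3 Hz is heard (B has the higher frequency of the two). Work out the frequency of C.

559.7 Hz

A–B: Beat frequency = 12/2 = 6 Hz.
B is below A, so f_B = 570.0 − 6 = 564 Hz.
C is below B, so f_C = 564 − 4.3 = 559.7 Hz.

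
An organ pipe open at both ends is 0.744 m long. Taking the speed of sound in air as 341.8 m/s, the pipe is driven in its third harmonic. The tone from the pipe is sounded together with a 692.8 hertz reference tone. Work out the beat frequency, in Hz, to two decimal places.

3.69 Hz

Open pipe: f_n = n·v/(2L) = 3·341.8/(2·0.744) = 689.1129 Hz.
f_beat = |689.1129 − 692.8| = 3.69 Hz.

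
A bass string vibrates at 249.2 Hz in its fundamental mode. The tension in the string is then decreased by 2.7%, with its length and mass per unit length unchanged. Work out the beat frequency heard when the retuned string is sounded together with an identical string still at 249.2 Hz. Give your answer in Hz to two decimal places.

3.39 Hz

For a string, f ∝ √T, so the new frequency is 249.2·√0.973 = 245.8128 Hz.
f_beat = |245.8128 − 249.2| = 3.39 Hz.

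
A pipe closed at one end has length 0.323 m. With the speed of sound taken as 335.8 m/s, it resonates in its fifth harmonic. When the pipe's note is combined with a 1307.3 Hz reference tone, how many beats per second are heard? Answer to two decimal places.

Closed pipe (odd harmonics): f_n = n·v/(4L) = 5·335.8/(4·0.323) = 1299.5356 Hz.
f_beat = |1299.5356 − 1307.3| = 7.76 Hz.

7.76 Hz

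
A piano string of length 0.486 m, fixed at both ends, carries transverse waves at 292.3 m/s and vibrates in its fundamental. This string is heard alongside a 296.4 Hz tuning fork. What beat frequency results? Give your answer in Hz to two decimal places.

For a string fixed at both ends, f_n = n·v/(2L) = 1·292.3/(2·0.486) = 300.7202 Hz.
f_beat = |300.7202 − 296.4| = 4.32 Hz.

4.32 Hz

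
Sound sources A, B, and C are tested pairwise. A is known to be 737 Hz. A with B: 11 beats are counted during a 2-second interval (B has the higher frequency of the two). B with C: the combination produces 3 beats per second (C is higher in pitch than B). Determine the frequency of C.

745.5 Hz

A–B: Beat frequency = 11/2 = 5.5 Hz.
B is above A, so f_B = 737 + 5.5 = 742.5 Hz.
C is above B, so f_C = 742.5 + 3 = 745.5 Hz.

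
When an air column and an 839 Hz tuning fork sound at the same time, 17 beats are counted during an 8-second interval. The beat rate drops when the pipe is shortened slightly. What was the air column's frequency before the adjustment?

836.875 Hz

Beat frequency = 17/8 = 2.125 Hz.
|f − 839| = 2.125, so the air column was at either 836.875 Hz or 841.125 Hz.
A shorter pipe has a higher fundamental; the adjustment raises the air column's frequency.
The beat rate fell, so the adjustment moved the air column toward 839 Hz — it must have started below the reference.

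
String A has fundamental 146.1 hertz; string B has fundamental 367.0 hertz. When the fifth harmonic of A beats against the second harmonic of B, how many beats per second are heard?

Fifth harmonic of the first: 5·146.1 = 730.5 Hz.
Second harmonic of the second: 2·367.0 = 734.0 Hz.
f_beat = |730.5 − 734.0| = 3.5 Hz.

3.5 Hz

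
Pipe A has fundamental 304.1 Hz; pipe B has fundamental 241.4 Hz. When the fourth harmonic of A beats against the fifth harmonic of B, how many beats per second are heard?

9.4 Hz

Fourth harmonic of the first: 4·304.1 = 1216.4 Hz.
Fifth harmonic of the second: 5·241.4 = 1207.0 Hz.
f_beat = |1216.4 − 1207.0| = 9.4 Hz.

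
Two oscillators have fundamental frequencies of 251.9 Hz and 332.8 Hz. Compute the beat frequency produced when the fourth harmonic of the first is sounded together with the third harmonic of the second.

Fourth harmonic of the first: 4·251.9 = 1007.6 Hz.
Third harmonic of the second: 3·332.8 = 998.4 Hz.
f_beat = |1007.6 − 998.4| = 9.2 Hz.

9.2 Hz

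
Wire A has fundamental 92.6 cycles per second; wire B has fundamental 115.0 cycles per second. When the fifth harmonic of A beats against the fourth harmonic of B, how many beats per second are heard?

Fifth harmonic of the first: 5·92.6 = 463.0 Hz.
Fourth harmonic of the second: 4·115.0 = 460.0 Hz.
f_beat = |463.0 − 460.0| = 3.0 Hz.

3.0 Hz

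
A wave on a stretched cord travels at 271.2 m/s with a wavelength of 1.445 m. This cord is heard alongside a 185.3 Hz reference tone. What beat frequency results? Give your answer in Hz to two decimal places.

2.38 Hz

Source frequency f = v/λ = 271.2/1.445 = 187.6817 Hz.
f_beat = |187.6817 − 185.3| = 2.38 Hz.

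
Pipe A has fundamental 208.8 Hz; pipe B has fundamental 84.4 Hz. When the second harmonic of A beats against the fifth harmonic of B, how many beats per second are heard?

4.4 Hz

Second harmonic of the first: 2·208.8 = 417.6 Hz.
Fifth harmonic of the second: 5·84.4 = 422.0 Hz.
f_beat = |417.6 − 422.0| = 4.4 Hz.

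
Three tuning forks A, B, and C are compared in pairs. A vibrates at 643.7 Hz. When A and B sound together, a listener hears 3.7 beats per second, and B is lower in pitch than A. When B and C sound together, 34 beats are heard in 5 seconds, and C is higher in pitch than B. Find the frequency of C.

646.8 Hz

B is below A, so f_B = 643.7 − 3.7 = 640 Hz.
B–C: Beat frequency = 34/5 = 6.8 Hz.
C is above B, so f_C = 640 + 6.8 = 646.8 Hz.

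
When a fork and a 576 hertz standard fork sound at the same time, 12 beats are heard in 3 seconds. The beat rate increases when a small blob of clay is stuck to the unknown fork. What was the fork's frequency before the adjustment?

572 Hz

Beat frequency = 12/3 = 4 Hz.
|f − 576| = 4, so the fork was at either 572 Hz or 580 Hz.
Adding mass to a fork lowers its frequency; the adjustment lowers the fork's frequency.
The beat rate rose, so the adjustment moved the fork further from 576 Hz — it was already below the reference.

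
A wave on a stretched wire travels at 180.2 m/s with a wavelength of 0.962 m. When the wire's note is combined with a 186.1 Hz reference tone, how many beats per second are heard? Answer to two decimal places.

Source frequency f = v/λ = 180.2/0.962 = 187.3181 Hz.
f_beat = |187.3181 − 186.1| = 1.22 Hz.

1.22 Hz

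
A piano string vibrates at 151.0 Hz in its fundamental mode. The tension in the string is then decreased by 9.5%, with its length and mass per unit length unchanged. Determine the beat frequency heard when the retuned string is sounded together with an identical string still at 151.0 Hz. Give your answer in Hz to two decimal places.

7.35 Hz

For a string, f ∝ √T, so the new frequency is 151.0·√0.905 = 143.6485 Hz.
f_beat = |143.6485 − 151.0| = 7.35 Hz.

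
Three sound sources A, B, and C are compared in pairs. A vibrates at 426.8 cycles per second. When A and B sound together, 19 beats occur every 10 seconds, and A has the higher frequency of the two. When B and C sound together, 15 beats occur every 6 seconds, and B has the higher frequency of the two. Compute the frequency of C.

A–B: Beat frequency = 19/10 = 1.9 Hz.
B is below A, so f_B = 426.8 − 1.9 = 424.9 Hz.
B–C: Beat frequency = 15/6 = 2.5 Hz.
C is below B, so f_C = 424.9 − 2.5 = 422.4 Hz.

422.4 Hz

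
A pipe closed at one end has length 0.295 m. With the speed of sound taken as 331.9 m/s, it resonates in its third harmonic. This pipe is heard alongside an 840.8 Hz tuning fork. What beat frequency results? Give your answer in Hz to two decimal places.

3.01 Hz

Closed pipe (odd harmonics): f_n = n·v/(4L) = 3·331.9/(4·0.295) = 843.8136 Hz.
f_beat = |843.8136 − 840.8| = 3.01 Hz.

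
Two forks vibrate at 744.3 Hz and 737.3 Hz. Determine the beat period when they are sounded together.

f_beat = |744.3 − 737.3| = 7 Hz.
Beat period T = 1 / f_beat = 1 / 7 s.

0.143 s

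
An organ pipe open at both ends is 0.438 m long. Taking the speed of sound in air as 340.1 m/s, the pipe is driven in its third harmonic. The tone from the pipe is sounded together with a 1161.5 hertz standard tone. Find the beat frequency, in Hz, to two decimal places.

3.23 Hz

Open pipe: f_n = n·v/(2L) = 3·340.1/(2·0.438) = 1164.7260 Hz.
f_beat = |1164.7260 − 1161.5| = 3.23 Hz.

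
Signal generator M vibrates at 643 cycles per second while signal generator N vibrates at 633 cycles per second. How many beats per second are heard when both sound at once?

Beats arise from superposition of two nearby frequencies; the beat rate is |f₁ − f₂|.
|643 − 633| = 10 Hz.

10 Hz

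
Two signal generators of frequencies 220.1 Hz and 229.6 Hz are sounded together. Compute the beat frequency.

9.5 Hz

Beats arise from superposition of two nearby frequencies; the beat rate is |f₁ − f₂|.
|220.1 − 229.6| = 9.5 Hz.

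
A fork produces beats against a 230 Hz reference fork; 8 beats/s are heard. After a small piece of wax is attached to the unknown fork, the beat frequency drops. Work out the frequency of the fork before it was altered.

238 Hz

|f − 230| = 8, so the fork was at either 222 Hz or 238 Hz.
Loading a fork with wax lowers its frequency; the adjustment lowers the fork's frequency.
The beat rate fell, so the adjustment moved the fork toward 230 Hz — it must have started above the reference.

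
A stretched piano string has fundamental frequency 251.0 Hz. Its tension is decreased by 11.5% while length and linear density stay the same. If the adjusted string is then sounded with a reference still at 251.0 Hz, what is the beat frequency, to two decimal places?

For a string, f ∝ √T, so the new frequency is 251.0·√0.885 = 236.1268 Hz.
f_beat = |236.1268 − 251.0| = 14.87 Hz.

14.87 Hz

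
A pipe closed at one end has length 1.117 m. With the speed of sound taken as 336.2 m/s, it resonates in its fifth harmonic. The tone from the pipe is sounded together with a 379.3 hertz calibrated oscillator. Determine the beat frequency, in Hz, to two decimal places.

Closed pipe (odd harmonics): f_n = n·v/(4L) = 5·336.2/(4·1.117) = 376.2310 Hz.
f_beat = |376.2310 − 379.3| = 3.07 Hz.

3.07 Hz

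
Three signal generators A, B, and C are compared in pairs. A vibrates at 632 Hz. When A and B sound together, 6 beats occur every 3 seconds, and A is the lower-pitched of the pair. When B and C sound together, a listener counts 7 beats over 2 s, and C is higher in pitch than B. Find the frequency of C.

637.5 Hz

A–B: Beat frequency = 6/3 = 2 Hz.
B is above A, so f_B = 632 + 2 = 634 Hz.
B–C: Beat frequency = 7/2 = 3.5 Hz.
C is above B, so f_C = 634 + 3.5 = 637.5 Hz.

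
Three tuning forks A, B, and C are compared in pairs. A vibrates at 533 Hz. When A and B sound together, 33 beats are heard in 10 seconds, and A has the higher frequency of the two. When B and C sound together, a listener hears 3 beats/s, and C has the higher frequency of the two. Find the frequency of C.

A–B: Beat frequency = 33/10 = 3.3 Hz.
B is below A, so f_B = 533 − 3.3 = 529.7 Hz.
C is above B, so f_C = 529.7 + 3 = 532.7 Hz.

532.7 Hz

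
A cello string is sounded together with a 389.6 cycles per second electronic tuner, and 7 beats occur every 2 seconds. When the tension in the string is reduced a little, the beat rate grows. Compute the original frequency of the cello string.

386.1 Hz

Beat frequency = 7/2 = 3.5 Hz.
|f − 389.6| = 3.5, so the cello string was at either 386.1 Hz or 393.1 Hz.
Lower tension means lower frequency; the adjustment lowers the cello string's frequency.
The beat rate rose, so the adjustment moved the cello string further from 389.6 Hz — it was already below the reference.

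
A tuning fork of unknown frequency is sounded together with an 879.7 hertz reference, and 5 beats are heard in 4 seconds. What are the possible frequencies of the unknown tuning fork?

Beat frequency = 5/4 = 1.25 Hz.
|f − 879.7| = 1.25, so f = 879.7 ± 1.25.

878.45 Hz or 880.95 Hz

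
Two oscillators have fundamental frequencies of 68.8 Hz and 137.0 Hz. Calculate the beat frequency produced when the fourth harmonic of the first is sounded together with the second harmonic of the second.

Fourth harmonic of the first: 4·68.8 = 275.2 Hz.
Second harmonic of the second: 2·137.0 = 274.0 Hz.
f_beat = |275.2 − 274.0| = 1.2 Hz.

1.2 Hz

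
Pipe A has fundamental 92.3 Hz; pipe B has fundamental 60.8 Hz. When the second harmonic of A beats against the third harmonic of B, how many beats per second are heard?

Second harmonic of the first: 2·92.3 = 184.6 Hz.
Third harmonic of the second: 3·60.8 = 182.4 Hz.
f_beat = |184.6 − 182.4| = 2.2 Hz.

2.2 Hz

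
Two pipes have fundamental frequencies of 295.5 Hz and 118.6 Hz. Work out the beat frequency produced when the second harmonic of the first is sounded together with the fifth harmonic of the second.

Second harmonic of the first: 2·295.5 = 591.0 Hz.
Fifth harmonic of the second: 5·118.6 = 593.0 Hz.
f_beat = |591.0 − 593.0| = 2.0 Hz.

2.0 Hz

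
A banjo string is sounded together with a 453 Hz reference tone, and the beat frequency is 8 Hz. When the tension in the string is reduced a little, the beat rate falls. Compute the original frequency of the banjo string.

461 Hz

|f − 453| = 8, so the banjo string was at either 445 Hz or 461 Hz.
Lower tension means lower frequency; the adjustment lowers the banjo string's frequency.
The beat rate fell, so the adjustment moved the banjo string toward 453 Hz — it must have started above the reference.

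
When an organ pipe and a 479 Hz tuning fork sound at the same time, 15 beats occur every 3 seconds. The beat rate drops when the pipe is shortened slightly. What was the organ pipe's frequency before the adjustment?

Beat frequency = 15/3 = 5 Hz.
|f − 479| = 5, so the organ pipe was at either 474 Hz or 484 Hz.
A shorter pipe has a higher fundamental; the adjustment raises the organ pipe's frequency.
The beat rate fell, so the adjustment moved the organ pipe toward 479 Hz — it must have started below the reference.

474 Hz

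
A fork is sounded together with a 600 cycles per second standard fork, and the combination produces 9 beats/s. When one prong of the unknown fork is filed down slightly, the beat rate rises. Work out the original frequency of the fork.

609 Hz

|f − 600| = 9, so the fork was at either 591 Hz or 609 Hz.
Filing a prong removes mass and raises the fork's frequency; the adjustment raises the fork's frequency.
The beat rate rose, so the adjustment moved the fork further from 600 Hz — it was already above the reference.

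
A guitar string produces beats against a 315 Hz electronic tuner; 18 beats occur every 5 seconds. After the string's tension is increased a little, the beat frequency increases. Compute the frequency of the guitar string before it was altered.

Beat frequency = 18/5 = 3.6 Hz.
|f − 315| = 3.6, so the guitar string was at either 311.4 Hz or 318.6 Hz.
Higher tension means higher frequency; the adjustment raises the guitar string's frequency.
The beat rate rose, so the adjustment moved the guitar string further from 315 Hz — it was already above the reference.

318.6 Hz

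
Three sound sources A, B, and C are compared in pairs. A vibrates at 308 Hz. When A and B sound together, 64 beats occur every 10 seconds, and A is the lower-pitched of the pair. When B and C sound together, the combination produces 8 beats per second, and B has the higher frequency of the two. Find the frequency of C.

A–B: Beat frequency = 64/10 = 6.4 Hz.
B is above A, so f_B = 308 + 6.4 = 314.4 Hz.
C is below B, so f_C = 314.4 − 8 = 306.4 Hz.

306.4 Hz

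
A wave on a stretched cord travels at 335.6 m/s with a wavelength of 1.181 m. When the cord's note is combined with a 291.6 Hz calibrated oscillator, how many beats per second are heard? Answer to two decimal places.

7.43 Hz

Source frequency f = v/λ = 335.6/1.181 = 284.1660 Hz.
f_beat = |284.1660 − 291.6| = 7.43 Hz.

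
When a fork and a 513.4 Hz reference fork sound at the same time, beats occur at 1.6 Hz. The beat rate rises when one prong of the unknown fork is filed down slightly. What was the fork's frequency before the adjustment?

515 Hz

|f − 513.4| = 1.6, so the fork was at either 511.8 Hz or 515 Hz.
Filing a prong removes mass and raises the fork's frequency; the adjustment raises the fork's frequency.
The beat rate rose, so the adjustment moved the fork further from 513.4 Hz — it was already above the reference.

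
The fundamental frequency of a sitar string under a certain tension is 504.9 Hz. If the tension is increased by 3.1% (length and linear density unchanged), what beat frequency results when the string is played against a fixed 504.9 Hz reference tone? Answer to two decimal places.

For a string, f ∝ √T, so the new frequency is 504.9·√1.031 = 512.6662 Hz.
f_beat = |512.6662 − 504.9| = 7.77 Hz.

7.77 Hz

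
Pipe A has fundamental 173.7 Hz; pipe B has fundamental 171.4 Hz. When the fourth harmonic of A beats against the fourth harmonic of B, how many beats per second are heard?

Fourth harmonic of the first: 4·173.7 = 694.8 Hz.
Fourth harmonic of the second: 4·171.4 = 685.6 Hz.
f_beat = |694.8 − 685.6| = 9.2 Hz.

9.2 Hz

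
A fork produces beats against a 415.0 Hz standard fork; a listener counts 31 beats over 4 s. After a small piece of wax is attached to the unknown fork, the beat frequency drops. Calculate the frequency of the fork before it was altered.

422.75 Hz

Beat frequency = 31/4 = 7.75 Hz.
|f − 415.0| = 7.75, so the fork was at either 407.25 Hz or 422.75 Hz.
Loading a fork with wax lowers its frequency; the adjustment lowers the fork's frequency.
The beat rate fell, so the adjustment moved the fork toward 415.0 Hz — it must have started above the reference.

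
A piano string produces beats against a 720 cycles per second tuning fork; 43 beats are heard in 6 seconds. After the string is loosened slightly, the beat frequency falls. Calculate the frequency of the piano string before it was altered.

727.1667 Hz

Beat frequency = 43/6 = 7.1667 Hz.
|f − 720| = 7.1667, so the piano string was at either 712.8333 Hz or 727.1667 Hz.
Reducing tension lowers a string's frequency; the adjustment lowers the piano string's frequency.
The beat rate fell, so the adjustment moved the piano string toward 720 Hz — it must have started above the reference.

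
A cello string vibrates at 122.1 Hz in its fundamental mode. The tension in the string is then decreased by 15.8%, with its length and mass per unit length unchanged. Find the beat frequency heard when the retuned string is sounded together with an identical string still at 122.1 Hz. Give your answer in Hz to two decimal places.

10.06 Hz

For a string, f ∝ √T, so the new frequency is 122.1·√0.842 = 112.0396 Hz.
f_beat = |112.0396 − 122.1| = 10.06 Hz.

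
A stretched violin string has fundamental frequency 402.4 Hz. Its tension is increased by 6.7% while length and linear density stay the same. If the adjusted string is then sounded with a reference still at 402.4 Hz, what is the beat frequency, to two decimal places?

13.26 Hz

For a string, f ∝ √T, so the new frequency is 402.4·√1.067 = 415.6619 Hz.
f_beat = |415.6619 − 402.4| = 13.26 Hz.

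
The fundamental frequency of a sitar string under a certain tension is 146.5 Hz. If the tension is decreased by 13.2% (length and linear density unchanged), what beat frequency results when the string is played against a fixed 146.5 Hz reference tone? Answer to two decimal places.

For a string, f ∝ √T, so the new frequency is 146.5·√0.868 = 136.4889 Hz.
f_beat = |136.4889 − 146.5| = 10.01 Hz.

10.01 Hz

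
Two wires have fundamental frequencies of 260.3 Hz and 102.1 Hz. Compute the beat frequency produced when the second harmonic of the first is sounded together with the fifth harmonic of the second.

Second harmonic of the first: 2·260.3 = 520.6 Hz.
Fifth harmonic of the second: 5·102.1 = 510.5 Hz.
f_beat = |520.6 − 510.5| = 10.1 Hz.

10.1 Hz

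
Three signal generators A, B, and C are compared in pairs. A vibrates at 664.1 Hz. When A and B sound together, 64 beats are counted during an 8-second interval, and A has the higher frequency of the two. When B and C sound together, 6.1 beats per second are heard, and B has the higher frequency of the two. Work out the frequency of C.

A–B: Beat frequency = 64/8 = 8 Hz.
B is below A, so f_B = 664.1 − 8 = 656.1 Hz.
C is below B, so f_C = 656.1 − 6.1 = 650 Hz.

650 Hz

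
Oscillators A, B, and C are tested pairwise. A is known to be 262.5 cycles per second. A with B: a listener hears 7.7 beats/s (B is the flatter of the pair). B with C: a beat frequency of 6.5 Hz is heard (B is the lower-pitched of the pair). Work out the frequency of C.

B is below A, so f_B = 262.5 − 7.7 = 254.8 Hz.
C is above B, so f_C = 254.8 + 6.5 = 261.3 Hz.

261.3 Hz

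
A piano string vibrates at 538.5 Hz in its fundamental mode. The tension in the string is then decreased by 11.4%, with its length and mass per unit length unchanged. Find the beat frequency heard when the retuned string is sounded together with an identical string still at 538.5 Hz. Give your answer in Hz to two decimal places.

31.62 Hz

For a string, f ∝ √T, so the new frequency is 538.5·√0.886 = 506.8770 Hz.
f_beat = |506.8770 − 538.5| = 31.62 Hz.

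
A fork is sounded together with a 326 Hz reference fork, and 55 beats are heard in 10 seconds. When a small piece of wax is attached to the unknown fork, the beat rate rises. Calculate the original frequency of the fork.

320.5 Hz

Beat frequency = 55/10 = 5.5 Hz.
|f − 326| = 5.5, so the fork was at either 320.5 Hz or 331.5 Hz.
Loading a fork with wax lowers its frequency; the adjustment lowers the fork's frequency.
The beat rate rose, so the adjustment moved the fork further from 326 Hz — it was already below the reference.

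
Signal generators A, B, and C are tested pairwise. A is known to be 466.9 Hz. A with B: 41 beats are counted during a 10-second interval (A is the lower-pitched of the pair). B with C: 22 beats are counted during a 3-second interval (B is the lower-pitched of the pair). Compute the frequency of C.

478.3333 Hz

A–B: Beat frequency = 41/10 = 4.1 Hz.
B is above A, so f_B = 466.9 + 4.1 = 471 Hz.
B–C: Beat frequency = 22/3 = 7.3333 Hz.
C is above B, so f_C = 471 + 7.3333 = 478.3333 Hz.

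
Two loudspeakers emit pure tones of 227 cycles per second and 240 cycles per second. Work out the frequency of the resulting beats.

13 Hz

The beat frequency equals the magnitude of the frequency difference.
|227 − 240| = 13 Hz.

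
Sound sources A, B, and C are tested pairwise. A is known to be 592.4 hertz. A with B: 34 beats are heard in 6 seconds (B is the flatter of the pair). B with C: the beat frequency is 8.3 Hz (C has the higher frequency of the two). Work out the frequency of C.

595.0333 Hz

A–B: Beat frequency = 34/6 = 5.6667 Hz.
B is below A, so f_B = 592.4 − 5.6667 = 586.7333 Hz.
C is above B, so f_C = 586.7333 + 8.3 = 595.0333 Hz.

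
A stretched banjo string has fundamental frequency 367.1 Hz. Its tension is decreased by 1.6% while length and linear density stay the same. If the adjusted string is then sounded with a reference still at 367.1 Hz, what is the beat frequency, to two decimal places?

2.95 Hz

For a string, f ∝ √T, so the new frequency is 367.1·√0.984 = 364.1514 Hz.
f_beat = |364.1514 − 367.1| = 2.95 Hz.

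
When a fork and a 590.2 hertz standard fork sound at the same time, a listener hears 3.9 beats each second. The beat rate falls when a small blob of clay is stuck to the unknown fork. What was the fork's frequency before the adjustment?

|f − 590.2| = 3.9, so the fork was at either 586.3 Hz or 594.1 Hz.
Adding mass to a fork lowers its frequency; the adjustment lowers the fork's frequency.
The beat rate fell, so the adjustment moved the fork toward 590.2 Hz — it must have started above the reference.

594.1 Hz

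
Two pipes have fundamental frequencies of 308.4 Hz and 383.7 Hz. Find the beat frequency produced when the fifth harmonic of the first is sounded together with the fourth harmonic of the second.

7.2 Hz

Fifth harmonic of the first: 5·308.4 = 1542.0 Hz.
Fourth harmonic of the second: 4·383.7 = 1534.8 Hz.
f_beat = |1542.0 − 1534.8| = 7.2 Hz.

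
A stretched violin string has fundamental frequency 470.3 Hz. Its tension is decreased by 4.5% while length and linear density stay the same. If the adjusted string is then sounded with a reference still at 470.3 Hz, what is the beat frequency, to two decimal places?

10.70 Hz

For a string, f ∝ √T, so the new frequency is 470.3·√0.955 = 459.5964 Hz.
f_beat = |459.5964 − 470.3| = 10.70 Hz.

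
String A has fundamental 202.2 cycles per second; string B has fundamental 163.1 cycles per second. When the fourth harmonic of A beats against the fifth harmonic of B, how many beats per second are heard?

6.7 Hz

Fourth harmonic of the first: 4·202.2 = 808.8 Hz.
Fifth harmonic of the second: 5·163.1 = 815.5 Hz.
f_beat = |808.8 − 815.5| = 6.7 Hz.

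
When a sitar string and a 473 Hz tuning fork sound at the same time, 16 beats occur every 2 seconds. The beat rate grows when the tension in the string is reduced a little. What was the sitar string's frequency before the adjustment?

Beat frequency = 16/2 = 8 Hz.
|f − 473| = 8, so the sitar string was at either 465 Hz or 481 Hz.
Lower tension means lower frequency; the adjustment lowers the sitar string's frequency.
The beat rate rose, so the adjustment moved the sitar string further from 473 Hz — it was already below the reference.

465 Hz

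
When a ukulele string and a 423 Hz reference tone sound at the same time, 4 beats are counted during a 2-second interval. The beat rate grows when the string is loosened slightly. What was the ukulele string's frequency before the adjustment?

421 Hz

Beat frequency = 4/2 = 2 Hz.
|f − 423| = 2, so the ukulele string was at either 421 Hz or 425 Hz.
Reducing tension lowers a string's frequency; the adjustment lowers the ukulele string's frequency.
The beat rate rose, so the adjustment moved the ukulele string further from 423 Hz — it was already below the reference.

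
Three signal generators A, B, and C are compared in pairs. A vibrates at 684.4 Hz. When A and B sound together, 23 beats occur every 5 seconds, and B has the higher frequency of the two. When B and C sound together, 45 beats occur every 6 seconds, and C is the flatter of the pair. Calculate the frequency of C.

A–B: Beat frequency = 23/5 = 4.6 Hz.
B is above A, so f_B = 684.4 + 4.6 = 689 Hz.
B–C: Beat frequency = 45/6 = 7.5 Hz.
C is below B, so f_C = 689 − 7.5 = 681.5 Hz.

681.5 Hz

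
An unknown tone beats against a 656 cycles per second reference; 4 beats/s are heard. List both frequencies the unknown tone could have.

|f − 656| = 4, so f = 656 ± 4.

652 Hz or 660 Hz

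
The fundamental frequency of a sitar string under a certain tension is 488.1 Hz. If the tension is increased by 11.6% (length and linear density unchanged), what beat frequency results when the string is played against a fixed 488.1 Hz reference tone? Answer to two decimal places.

27.53 Hz

For a string, f ∝ √T, so the new frequency is 488.1·√1.116 = 515.6332 Hz.
f_beat = |515.6332 − 488.1| = 27.53 Hz.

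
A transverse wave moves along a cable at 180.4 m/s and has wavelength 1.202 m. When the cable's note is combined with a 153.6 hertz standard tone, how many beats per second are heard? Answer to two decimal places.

Source frequency f = v/λ = 180.4/1.202 = 150.0832 Hz.
f_beat = |150.0832 − 153.6| = 3.52 Hz.

3.52 Hz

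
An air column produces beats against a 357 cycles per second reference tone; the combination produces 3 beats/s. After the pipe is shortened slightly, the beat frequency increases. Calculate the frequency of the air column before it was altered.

360 Hz

|f − 357| = 3, so the air column was at either 354 Hz or 360 Hz.
A shorter pipe has a higher fundamental; the adjustment raises the air column's frequency.
The beat rate rose, so the adjustment moved the air column further from 357 Hz — it was already above the reference.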